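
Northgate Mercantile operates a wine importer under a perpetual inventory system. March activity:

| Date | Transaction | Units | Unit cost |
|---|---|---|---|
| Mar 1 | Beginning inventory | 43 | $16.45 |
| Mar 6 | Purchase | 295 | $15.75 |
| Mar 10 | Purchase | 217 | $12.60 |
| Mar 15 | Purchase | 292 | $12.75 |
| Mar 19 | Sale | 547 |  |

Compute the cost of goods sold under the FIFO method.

COGS = $7,987.00

Mar 19, 547 sold [FIFO — oldest first]: 43 @ $16.45 + 295 @ $15.75 + 209 @ $12.60 = $7,987.00
Ending inventory: 8 @ $12.60 + 292 @ $12.75 = $3,823.80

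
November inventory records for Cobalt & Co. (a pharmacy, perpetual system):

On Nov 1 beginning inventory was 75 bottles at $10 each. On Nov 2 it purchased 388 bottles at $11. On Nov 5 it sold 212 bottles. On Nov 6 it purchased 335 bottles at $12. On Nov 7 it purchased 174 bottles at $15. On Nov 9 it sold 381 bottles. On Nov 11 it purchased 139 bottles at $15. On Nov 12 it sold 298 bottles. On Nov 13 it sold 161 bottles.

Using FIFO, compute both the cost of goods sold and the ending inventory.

COGS = $12,848; ending inventory = $885

Nov 5, 212 sold [FIFO — oldest first]: 75 @ $10 + 137 @ $11 = $2,257
Nov 9, 381 sold [FIFO — oldest first]: 251 @ $11 + 130 @ $12 = $4,321
Nov 12, 298 sold [FIFO — oldest first]: 205 @ $12 + 93 @ $15 = $3,855
Nov 13, 161 sold [FIFO — oldest first]: 81 @ $15 + 80 @ $15 = $2,415
Total COGS = $2,257 + $4,321 + $3,855 + $2,415 = $12,848
Ending inventory: 59 @ $15 = $885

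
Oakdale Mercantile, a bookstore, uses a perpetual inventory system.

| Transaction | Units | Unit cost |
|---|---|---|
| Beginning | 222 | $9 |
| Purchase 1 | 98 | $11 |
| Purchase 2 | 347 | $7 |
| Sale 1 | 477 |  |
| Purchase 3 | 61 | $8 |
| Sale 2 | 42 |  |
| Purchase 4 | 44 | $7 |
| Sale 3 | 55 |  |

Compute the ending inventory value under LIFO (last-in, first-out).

Sale 1 (477) [LIFO — newest first]: 347 @ $7 + 98 @ $11 + 32 @ $9 = $3,795
Sale 2 (42) [LIFO — newest first]: 42 @ $8 = $336
Sale 3 (55) [LIFO — newest first]: 44 @ $7 + 11 @ $8 = $396
Total COGS = $3,795 + $336 + $396 = $4,527
Ending inventory: 190 @ $9 + 8 @ $8 = $1,774

Ending inventory = $1,774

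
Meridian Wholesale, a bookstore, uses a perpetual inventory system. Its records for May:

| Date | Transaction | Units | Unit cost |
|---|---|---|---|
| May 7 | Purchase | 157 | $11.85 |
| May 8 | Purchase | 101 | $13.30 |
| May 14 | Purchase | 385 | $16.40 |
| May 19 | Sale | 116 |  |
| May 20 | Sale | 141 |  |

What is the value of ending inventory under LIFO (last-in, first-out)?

Ending inventory = $5,302.95

May 19, 116 sold [LIFO — newest first]: 116 @ $16.40 = $1,902.40
May 20, 141 sold [LIFO — newest first]: 141 @ $16.40 = $2,312.40
Total COGS = $1,902.40 + $2,312.40 = $4,214.80
Ending inventory: 157 @ $11.85 + 101 @ $13.30 + 128 @ $16.40 = $5,302.95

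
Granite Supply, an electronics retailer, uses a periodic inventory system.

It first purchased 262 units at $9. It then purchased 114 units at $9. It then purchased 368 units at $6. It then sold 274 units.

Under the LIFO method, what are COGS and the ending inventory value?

Sale 1 (274) [LIFO — newest first]: 274 @ $6 = $1,644
Ending inventory: 262 @ $9 + 114 @ $9 + 94 @ $6 = $3,948
Check: goods available $5,592 = COGS $1,644 + ending $3,948

COGS = $1,644; ending inventory = $3,948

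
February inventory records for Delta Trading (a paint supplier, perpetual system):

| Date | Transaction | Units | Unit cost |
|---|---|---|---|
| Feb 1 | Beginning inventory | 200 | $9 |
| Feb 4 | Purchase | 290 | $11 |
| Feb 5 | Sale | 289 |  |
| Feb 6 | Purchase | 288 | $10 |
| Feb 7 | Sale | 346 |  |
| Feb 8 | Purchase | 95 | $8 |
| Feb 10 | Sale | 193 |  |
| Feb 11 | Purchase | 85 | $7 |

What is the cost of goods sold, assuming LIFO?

Feb 5, 289 sold [LIFO — newest first]: 289 @ $11 = $3,179
Feb 7, 346 sold [LIFO — newest first]: 288 @ $10 + 1 @ $11 + 57 @ $9 = $3,404
Feb 10, 193 sold [LIFO — newest first]: 95 @ $8 + 98 @ $9 = $1,642
Total COGS = $3,179 + $3,404 + $1,642 = $8,225
Ending inventory: 45 @ $9 + 85 @ $7 = $1,000
Check: goods available $9,225 = COGS $8,225 + ending $1,000

COGS = $8,225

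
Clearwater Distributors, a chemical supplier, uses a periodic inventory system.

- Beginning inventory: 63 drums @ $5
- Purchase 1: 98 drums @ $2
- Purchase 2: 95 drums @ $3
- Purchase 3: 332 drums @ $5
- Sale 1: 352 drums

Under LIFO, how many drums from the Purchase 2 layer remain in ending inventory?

Sale 1 (352) [LIFO — newest first]: 332 @ $5 + 20 @ $3 = $1,720
Ending inventory: 63 @ $5 + 98 @ $2 + 75 @ $3 = $736

75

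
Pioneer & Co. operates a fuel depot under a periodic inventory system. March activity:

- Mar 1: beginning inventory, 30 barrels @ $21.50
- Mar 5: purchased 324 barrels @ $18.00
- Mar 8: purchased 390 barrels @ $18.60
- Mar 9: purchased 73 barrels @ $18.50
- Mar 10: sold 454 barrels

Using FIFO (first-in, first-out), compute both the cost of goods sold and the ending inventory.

Mar 10, 454 sold [FIFO — oldest first]: 30 @ $21.50 + 324 @ $18.00 + 100 @ $18.60 = $8,337.00
Ending inventory: 290 @ $18.60 + 73 @ $18.50 = $6,744.50

COGS = $8,337.00; ending inventory = $6,744.50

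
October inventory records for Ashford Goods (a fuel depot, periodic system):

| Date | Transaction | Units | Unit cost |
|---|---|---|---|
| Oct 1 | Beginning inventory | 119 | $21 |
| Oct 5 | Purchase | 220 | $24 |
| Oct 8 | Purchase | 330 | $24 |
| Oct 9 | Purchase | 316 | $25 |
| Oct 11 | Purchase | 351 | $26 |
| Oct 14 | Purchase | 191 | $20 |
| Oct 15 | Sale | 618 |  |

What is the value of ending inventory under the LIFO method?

Oct 15, 618 sold [LIFO — newest first]: 191 @ $20 + 351 @ $26 + 76 @ $25 = $14,846
Ending inventory: 119 @ $21 + 220 @ $24 + 330 @ $24 + 240 @ $25 = $21,699

Ending inventory = $21,699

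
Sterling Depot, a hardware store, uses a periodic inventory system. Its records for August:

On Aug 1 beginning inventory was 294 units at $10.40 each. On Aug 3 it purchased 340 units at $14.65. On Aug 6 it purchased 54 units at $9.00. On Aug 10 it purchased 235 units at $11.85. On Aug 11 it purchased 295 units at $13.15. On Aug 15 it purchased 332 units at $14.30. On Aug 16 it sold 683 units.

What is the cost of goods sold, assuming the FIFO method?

COGS = $8,479.60

Aug 16, 683 sold [FIFO — oldest first]: 294 @ $10.40 + 340 @ $14.65 + 49 @ $9.00 = $8,479.60
Ending inventory: 5 @ $9.00 + 235 @ $11.85 + 295 @ $13.15 + 332 @ $14.30 = $11,456.60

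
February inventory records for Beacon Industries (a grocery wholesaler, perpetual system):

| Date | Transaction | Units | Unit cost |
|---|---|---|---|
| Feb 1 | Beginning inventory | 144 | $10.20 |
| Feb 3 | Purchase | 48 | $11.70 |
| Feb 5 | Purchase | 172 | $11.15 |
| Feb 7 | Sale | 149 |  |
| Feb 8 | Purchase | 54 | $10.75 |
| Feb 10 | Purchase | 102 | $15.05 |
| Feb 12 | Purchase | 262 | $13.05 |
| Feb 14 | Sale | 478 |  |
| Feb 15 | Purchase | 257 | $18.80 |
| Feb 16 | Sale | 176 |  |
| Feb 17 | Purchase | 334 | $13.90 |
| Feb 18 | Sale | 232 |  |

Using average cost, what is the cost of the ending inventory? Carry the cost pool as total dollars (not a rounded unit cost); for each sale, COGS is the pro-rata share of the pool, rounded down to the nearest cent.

Ending inventory = $5,048.44

After Feb 1: 144 on hand, pool $1,468.80 (≈ $10.2000 each)
After Feb 3: 192 on hand, pool $2,030.40 (≈ $10.5750 each)
After Feb 5: 364 on hand, pool $3,948.20 (≈ $10.8467 each)
Feb 7, sell 149: 149/364 × $3,948.20 → $1,616.15
After Feb 8: 269 on hand, pool $2,912.55 (≈ $10.8273 each)
After Feb 10: 371 on hand, pool $4,447.65 (≈ $11.9883 each)
After Feb 12: 633 on hand, pool $7,866.75 (≈ $12.4277 each)
Feb 14, sell 478: 478/633 × $7,866.75 → $5,940.45
After Feb 15: 412 on hand, pool $6,757.90 (≈ $16.4027 each)
Feb 16, sell 176: 176/412 × $6,757.90 → $2,886.86
After Feb 17: 570 on hand, pool $8,513.64 (≈ $14.9362 each)
Feb 18, sell 232: 232/570 × $8,513.64 → $3,465.20
Total COGS = $1,616.15 + $5,940.45 + $2,886.86 + $3,465.20 = $13,908.66
Ending inventory (cost pool remaining) = $5,048.44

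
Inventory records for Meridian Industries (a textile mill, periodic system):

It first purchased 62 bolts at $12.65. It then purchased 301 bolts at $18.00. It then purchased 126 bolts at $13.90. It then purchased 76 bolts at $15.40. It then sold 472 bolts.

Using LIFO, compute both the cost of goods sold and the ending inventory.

Sale 1 (472) [LIFO — newest first]: 76 @ $15.40 + 126 @ $13.90 + 270 @ $18.00 = $7,781.80
Ending inventory: 62 @ $12.65 + 31 @ $18.00 = $1,342.30

COGS = $7,781.80; ending inventory = $1,342.30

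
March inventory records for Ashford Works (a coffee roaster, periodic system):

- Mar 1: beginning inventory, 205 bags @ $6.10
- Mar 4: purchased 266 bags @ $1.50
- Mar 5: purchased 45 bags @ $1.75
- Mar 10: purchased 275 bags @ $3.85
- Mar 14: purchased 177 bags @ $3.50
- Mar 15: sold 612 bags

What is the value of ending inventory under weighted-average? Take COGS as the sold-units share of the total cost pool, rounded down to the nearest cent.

Mar 15, sell 612: 612/968 × $3,406.50 → $2,153.69
Ending inventory (cost pool remaining) = $1,252.81
Check: goods available $3,406.50 = COGS $2,153.69 + ending $1,252.81

Ending inventory = $1,252.81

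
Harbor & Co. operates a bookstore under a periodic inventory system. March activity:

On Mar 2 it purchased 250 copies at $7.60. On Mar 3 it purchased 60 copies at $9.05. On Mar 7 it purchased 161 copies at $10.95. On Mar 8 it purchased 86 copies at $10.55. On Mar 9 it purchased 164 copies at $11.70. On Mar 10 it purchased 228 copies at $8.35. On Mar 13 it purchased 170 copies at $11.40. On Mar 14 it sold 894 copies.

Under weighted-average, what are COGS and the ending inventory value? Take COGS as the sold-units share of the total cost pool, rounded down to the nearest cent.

Mar 14, sell 894: 894/1119 × $10,873.85 → $8,687.41
Ending inventory (cost pool remaining) = $2,186.44

COGS = $8,687.41; ending inventory = $2,186.44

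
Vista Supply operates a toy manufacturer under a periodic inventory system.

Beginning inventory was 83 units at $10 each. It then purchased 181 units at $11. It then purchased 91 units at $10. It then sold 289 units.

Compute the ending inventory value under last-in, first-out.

Ending inventory = $660

Sale 1 (289) [LIFO — newest first]: 91 @ $10 + 181 @ $11 + 17 @ $10 = $3,071
Ending inventory: 66 @ $10 = $660
Check: goods available $3,731 = COGS $3,071 + ending $660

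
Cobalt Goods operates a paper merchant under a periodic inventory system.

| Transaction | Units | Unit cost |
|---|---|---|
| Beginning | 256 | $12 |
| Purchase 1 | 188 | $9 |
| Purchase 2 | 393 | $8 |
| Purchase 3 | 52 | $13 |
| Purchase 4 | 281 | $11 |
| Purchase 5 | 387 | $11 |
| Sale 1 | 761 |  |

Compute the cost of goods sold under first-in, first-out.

Sale 1 (761) [FIFO — oldest first]: 256 @ $12 + 188 @ $9 + 317 @ $8 = $7,300
Ending inventory: 76 @ $8 + 52 @ $13 + 281 @ $11 + 387 @ $11 = $8,632
Check: goods available $15,932 = COGS $7,300 + ending $8,632

COGS = $7,300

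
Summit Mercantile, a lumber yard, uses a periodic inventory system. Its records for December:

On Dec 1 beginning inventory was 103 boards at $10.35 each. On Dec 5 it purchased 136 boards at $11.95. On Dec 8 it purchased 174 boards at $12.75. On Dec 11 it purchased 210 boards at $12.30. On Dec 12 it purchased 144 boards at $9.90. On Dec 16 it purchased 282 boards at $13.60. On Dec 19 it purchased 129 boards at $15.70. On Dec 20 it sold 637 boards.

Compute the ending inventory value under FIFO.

Dec 20, 637 sold [FIFO — oldest first]: 103 @ $10.35 + 136 @ $11.95 + 174 @ $12.75 + 210 @ $12.30 + 14 @ $9.90 = $7,631.35
Ending inventory: 130 @ $9.90 + 282 @ $13.60 + 129 @ $15.70 = $7,147.50

Ending inventory = $7,147.50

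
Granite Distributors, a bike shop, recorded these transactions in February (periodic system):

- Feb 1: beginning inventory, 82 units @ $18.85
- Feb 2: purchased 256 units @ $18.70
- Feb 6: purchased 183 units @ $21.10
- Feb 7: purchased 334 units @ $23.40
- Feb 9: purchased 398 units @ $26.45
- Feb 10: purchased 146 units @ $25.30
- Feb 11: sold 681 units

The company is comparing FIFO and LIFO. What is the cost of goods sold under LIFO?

FIFO COGS: 82 @ $18.85 + 256 @ $18.70 + 183 @ $21.10 + 160 @ $23.40 = $13,938.20
LIFO COGS: 146 @ $25.30 + 398 @ $26.45 + 137 @ $23.40 = $17,426.70

COGS = $17,426.70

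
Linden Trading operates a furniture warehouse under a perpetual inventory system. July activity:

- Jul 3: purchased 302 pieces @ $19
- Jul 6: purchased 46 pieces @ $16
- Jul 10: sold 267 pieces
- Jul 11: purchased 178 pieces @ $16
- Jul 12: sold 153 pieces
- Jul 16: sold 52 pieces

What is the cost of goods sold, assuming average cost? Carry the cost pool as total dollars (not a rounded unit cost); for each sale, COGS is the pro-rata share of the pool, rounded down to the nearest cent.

COGS = $8,414.03

After Jul 3: 302 on hand, pool $5,738.00 (≈ $19.0000 each)
After Jul 6: 348 on hand, pool $6,474.00 (≈ $18.6034 each)
Jul 10, sell 267: 267/348 × $6,474.00 → $4,967.12
After Jul 11: 259 on hand, pool $4,354.88 (≈ $16.8142 each)
Jul 12, sell 153: 153/259 × $4,354.88 → $2,572.57
Jul 16, sell 52: 52/106 × $1,782.31 → $874.34
Total COGS = $4,967.12 + $2,572.57 + $874.34 = $8,414.03
Ending inventory (cost pool remaining) = $907.97
Check: goods available $9,322.00 = COGS $8,414.03 + ending $907.97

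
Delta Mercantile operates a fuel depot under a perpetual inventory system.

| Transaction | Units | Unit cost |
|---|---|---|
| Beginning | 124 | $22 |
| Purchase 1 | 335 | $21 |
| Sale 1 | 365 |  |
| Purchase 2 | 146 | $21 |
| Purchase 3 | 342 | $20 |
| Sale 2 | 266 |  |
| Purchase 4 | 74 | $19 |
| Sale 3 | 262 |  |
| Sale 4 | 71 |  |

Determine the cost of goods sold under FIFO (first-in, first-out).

Sale 1 (365) [FIFO — oldest first]: 124 @ $22 + 241 @ $21 = $7,789
Sale 2 (266) [FIFO — oldest first]: 94 @ $21 + 146 @ $21 + 26 @ $20 = $5,560
Sale 3 (262) [FIFO — oldest first]: 262 @ $20 = $5,240
Sale 4 (71) [FIFO — oldest first]: 54 @ $20 + 17 @ $19 = $1,403
Total COGS = $7,789 + $5,560 + $5,240 + $1,403 = $19,992
Ending inventory: 57 @ $19 = $1,083

COGS = $19,992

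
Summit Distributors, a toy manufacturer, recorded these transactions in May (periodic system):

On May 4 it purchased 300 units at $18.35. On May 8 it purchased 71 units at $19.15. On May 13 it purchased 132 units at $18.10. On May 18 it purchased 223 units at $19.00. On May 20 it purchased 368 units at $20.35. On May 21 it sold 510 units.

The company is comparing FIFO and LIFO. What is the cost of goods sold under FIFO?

COGS = $9,386.85

FIFO COGS: 300 @ $18.35 + 71 @ $19.15 + 132 @ $18.10 + 7 @ $19.00 = $9,386.85
LIFO COGS: 368 @ $20.35 + 142 @ $19.00 = $10,186.80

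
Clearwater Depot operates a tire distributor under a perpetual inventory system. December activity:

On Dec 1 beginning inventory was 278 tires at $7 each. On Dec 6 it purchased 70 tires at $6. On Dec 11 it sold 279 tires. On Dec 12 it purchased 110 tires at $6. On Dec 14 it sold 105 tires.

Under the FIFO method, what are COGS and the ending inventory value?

COGS = $2,582; ending inventory = $444

Dec 11, 279 sold [FIFO — oldest first]: 278 @ $7 + 1 @ $6 = $1,952
Dec 14, 105 sold [FIFO — oldest first]: 69 @ $6 + 36 @ $6 = $630
Total COGS = $1,952 + $630 = $2,582
Ending inventory: 74 @ $6 = $444
Check: goods available $3,026 = COGS $2,582 + ending $444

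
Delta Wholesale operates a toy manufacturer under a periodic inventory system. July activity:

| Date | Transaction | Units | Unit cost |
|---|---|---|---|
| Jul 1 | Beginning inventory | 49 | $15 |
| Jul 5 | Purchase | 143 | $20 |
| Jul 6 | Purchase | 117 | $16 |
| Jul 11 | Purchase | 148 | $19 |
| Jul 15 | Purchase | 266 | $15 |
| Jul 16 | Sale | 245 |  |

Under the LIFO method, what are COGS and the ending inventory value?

COGS = $3,675; ending inventory = $8,594

Jul 16, 245 sold [LIFO — newest first]: 245 @ $15 = $3,675
Ending inventory: 49 @ $15 + 143 @ $20 + 117 @ $16 + 148 @ $19 + 21 @ $15 = $8,594
Check: goods available $12,269 = COGS $3,675 + ending $8,594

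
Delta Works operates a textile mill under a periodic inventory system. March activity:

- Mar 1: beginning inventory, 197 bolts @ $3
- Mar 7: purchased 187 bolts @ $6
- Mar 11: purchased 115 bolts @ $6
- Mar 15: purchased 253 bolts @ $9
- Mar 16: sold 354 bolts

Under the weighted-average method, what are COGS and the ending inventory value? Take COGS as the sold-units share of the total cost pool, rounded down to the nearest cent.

COGS = $2,203.08; ending inventory = $2,476.92

Mar 16, sell 354: 354/752 × $4,680.00 → $2,203.08
Ending inventory (cost pool remaining) = $2,476.92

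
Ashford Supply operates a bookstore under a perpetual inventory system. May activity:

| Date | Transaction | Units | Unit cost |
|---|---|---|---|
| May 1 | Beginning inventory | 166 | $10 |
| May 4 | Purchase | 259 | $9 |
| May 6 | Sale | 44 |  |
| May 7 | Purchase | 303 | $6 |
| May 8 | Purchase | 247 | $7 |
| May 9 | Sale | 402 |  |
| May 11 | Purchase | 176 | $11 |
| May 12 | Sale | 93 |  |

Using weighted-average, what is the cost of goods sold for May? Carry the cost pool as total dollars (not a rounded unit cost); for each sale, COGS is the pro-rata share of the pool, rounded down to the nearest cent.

After May 1: 166 on hand, pool $1,660.00 (≈ $10.0000 each)
After May 4: 425 on hand, pool $3,991.00 (≈ $9.3906 each)
May 6, sell 44: 44/425 × $3,991.00 → $413.18
After May 7: 684 on hand, pool $5,395.82 (≈ $7.8886 each)
After May 8: 931 on hand, pool $7,124.82 (≈ $7.6529 each)
May 9, sell 402: 402/931 × $7,124.82 → $3,076.45
After May 11: 705 on hand, pool $5,984.37 (≈ $8.4885 each)
May 12, sell 93: 93/705 × $5,984.37 → $789.42
Total COGS = $413.18 + $3,076.45 + $789.42 = $4,279.05
Ending inventory (cost pool remaining) = $5,194.95

COGS = $4,279.05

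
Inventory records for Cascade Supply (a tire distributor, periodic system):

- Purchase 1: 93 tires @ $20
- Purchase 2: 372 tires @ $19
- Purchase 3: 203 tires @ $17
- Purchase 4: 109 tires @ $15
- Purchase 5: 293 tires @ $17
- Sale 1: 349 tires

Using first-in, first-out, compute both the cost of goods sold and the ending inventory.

COGS = $6,724; ending inventory = $12,271

Sale 1 (349) [FIFO — oldest first]: 93 @ $20 + 256 @ $19 = $6,724
Ending inventory: 116 @ $19 + 203 @ $17 + 109 @ $15 + 293 @ $17 = $12,271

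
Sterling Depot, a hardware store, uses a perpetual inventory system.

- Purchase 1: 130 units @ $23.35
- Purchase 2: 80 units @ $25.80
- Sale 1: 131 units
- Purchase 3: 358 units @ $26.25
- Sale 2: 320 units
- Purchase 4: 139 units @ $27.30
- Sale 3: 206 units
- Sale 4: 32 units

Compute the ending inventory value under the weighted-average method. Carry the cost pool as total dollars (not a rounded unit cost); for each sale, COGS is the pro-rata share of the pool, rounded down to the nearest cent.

After Purchase 1: 130 on hand, pool $3,035.50 (≈ $23.3500 each)
After Purchase 2: 210 on hand, pool $5,099.50 (≈ $24.2833 each)
Sale 1, sell 131: 131/210 × $5,099.50 → $3,181.11
After Purchase 3: 437 on hand, pool $11,315.89 (≈ $25.8945 each)
Sale 2, sell 320: 320/437 × $11,315.89 → $8,286.23
After Purchase 4: 256 on hand, pool $6,824.36 (≈ $26.6577 each)
Sale 3, sell 206: 206/256 × $6,824.36 → $5,491.47
Sale 4, sell 32: 32/50 × $1,332.89 → $853.04
Total COGS = $3,181.11 + $8,286.23 + $5,491.47 + $853.04 = $17,811.85
Ending inventory (cost pool remaining) = $479.85

Ending inventory = $479.85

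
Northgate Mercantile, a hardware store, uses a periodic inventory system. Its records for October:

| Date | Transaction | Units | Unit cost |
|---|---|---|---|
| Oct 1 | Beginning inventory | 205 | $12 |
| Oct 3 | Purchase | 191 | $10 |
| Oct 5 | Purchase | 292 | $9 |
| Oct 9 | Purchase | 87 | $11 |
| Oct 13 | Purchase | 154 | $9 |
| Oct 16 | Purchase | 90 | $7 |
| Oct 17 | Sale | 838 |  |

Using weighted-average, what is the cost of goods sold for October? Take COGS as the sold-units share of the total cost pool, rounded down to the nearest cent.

COGS = $8,199.89

Oct 17, sell 838: 838/1019 × $9,971.00 → $8,199.89
Ending inventory (cost pool remaining) = $1,771.11
Check: goods available $9,971.00 = COGS $8,199.89 + ending $1,771.11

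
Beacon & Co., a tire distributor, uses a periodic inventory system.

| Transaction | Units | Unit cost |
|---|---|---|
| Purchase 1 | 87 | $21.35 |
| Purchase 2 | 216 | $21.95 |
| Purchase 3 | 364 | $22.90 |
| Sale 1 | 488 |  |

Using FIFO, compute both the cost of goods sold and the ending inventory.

Sale 1 (488) [FIFO — oldest first]: 87 @ $21.35 + 216 @ $21.95 + 185 @ $22.90 = $10,835.15
Ending inventory: 179 @ $22.90 = $4,099.10

COGS = $10,835.15; ending inventory = $4,099.10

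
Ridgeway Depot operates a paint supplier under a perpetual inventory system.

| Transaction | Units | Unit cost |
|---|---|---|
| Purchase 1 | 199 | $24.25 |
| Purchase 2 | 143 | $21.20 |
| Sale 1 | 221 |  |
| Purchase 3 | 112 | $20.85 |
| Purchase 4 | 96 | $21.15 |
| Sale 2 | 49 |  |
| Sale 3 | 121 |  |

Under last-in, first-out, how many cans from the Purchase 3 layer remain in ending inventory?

Sale 1 (221) [LIFO — newest first]: 143 @ $21.20 + 78 @ $24.25 = $4,923.10
Sale 2 (49) [LIFO — newest first]: 49 @ $21.15 = $1,036.35
Sale 3 (121) [LIFO — newest first]: 47 @ $21.15 + 74 @ $20.85 = $2,536.95
Total COGS = $4,923.10 + $1,036.35 + $2,536.95 = $8,496.40
Ending inventory: 121 @ $24.25 + 38 @ $20.85 = $3,726.55
Check: goods available $12,222.95 = COGS $8,496.40 + ending $3,726.55

38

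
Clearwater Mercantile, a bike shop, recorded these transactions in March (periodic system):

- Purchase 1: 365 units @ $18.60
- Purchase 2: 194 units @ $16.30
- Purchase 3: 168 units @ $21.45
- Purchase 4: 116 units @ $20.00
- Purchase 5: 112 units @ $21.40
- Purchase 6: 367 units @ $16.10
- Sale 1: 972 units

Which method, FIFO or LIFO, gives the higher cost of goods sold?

FIFO

FIFO COGS: 365 @ $18.60 + 194 @ $16.30 + 168 @ $21.45 + 116 @ $20.00 + 112 @ $21.40 + 17 @ $16.10 = $18,545.30
LIFO COGS: 367 @ $16.10 + 112 @ $21.40 + 116 @ $20.00 + 168 @ $21.45 + 194 @ $16.30 + 15 @ $18.60 = $17,670.30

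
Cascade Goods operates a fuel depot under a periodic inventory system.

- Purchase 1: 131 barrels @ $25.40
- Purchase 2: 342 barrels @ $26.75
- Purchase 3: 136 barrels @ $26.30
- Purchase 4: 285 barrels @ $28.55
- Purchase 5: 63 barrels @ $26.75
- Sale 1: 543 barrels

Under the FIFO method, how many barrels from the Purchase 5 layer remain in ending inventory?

Sale 1 (543) [FIFO — oldest first]: 131 @ $25.40 + 342 @ $26.75 + 70 @ $26.30 = $14,316.90
Ending inventory: 66 @ $26.30 + 285 @ $28.55 + 63 @ $26.75 = $11,557.80
Check: goods available $25,874.70 = COGS $14,316.90 + ending $11,557.80

63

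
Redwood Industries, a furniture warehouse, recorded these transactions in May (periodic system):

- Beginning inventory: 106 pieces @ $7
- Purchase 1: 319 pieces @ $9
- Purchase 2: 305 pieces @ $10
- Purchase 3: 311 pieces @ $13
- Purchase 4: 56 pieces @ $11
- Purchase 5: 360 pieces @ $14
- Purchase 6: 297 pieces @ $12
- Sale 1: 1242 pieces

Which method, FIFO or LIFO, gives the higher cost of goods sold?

FIFO COGS: 106 @ $7 + 319 @ $9 + 305 @ $10 + 311 @ $13 + 56 @ $11 + 145 @ $14 = $13,352
LIFO COGS: 297 @ $12 + 360 @ $14 + 56 @ $11 + 311 @ $13 + 218 @ $10 = $15,443

LIFO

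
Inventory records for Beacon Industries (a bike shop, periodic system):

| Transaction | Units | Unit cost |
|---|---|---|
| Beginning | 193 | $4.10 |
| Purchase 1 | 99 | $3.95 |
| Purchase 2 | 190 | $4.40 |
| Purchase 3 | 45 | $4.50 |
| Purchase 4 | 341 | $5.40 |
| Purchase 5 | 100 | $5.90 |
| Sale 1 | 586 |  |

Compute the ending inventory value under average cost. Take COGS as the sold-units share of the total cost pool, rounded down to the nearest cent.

Ending inventory = $1,835.91

Sale 1, sell 586: 586/968 × $4,652.25 → $2,816.34
Ending inventory (cost pool remaining) = $1,835.91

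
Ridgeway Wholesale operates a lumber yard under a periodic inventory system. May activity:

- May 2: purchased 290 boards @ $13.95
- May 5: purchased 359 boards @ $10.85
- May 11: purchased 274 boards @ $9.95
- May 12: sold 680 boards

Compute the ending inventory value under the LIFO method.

Ending inventory = $3,389.85

May 12, 680 sold [LIFO — newest first]: 274 @ $9.95 + 359 @ $10.85 + 47 @ $13.95 = $7,277.10
Ending inventory: 243 @ $13.95 = $3,389.85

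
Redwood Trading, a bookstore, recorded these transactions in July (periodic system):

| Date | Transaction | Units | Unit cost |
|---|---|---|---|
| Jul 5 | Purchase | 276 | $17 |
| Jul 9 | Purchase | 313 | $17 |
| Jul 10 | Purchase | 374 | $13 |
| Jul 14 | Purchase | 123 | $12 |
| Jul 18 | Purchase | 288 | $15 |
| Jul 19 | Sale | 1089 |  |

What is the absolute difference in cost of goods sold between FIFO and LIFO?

FIFO COGS: 276 @ $17 + 313 @ $17 + 374 @ $13 + 123 @ $12 + 3 @ $15 = $16,396
LIFO COGS: 288 @ $15 + 123 @ $12 + 374 @ $13 + 304 @ $17 = $15,826
Difference = |$16,396 − $15,826| = $570

$570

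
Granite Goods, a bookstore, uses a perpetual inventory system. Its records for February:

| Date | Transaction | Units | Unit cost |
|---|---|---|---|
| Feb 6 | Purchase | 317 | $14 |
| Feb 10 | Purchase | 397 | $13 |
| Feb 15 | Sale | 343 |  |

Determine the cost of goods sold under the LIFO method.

COGS = $4,459

Feb 15, 343 sold [LIFO — newest first]: 343 @ $13 = $4,459
Ending inventory: 317 @ $14 + 54 @ $13 = $5,140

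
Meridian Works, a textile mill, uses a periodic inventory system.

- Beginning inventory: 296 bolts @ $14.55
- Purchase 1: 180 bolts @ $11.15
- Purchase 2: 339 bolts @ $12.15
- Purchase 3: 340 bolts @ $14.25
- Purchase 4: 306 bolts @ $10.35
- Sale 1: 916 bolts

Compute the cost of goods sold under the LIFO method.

Sale 1 (916) [LIFO — newest first]: 306 @ $10.35 + 340 @ $14.25 + 270 @ $12.15 = $11,292.60
Ending inventory: 296 @ $14.55 + 180 @ $11.15 + 69 @ $12.15 = $7,152.15
Check: goods available $18,444.75 = COGS $11,292.60 + ending $7,152.15

COGS = $11,292.60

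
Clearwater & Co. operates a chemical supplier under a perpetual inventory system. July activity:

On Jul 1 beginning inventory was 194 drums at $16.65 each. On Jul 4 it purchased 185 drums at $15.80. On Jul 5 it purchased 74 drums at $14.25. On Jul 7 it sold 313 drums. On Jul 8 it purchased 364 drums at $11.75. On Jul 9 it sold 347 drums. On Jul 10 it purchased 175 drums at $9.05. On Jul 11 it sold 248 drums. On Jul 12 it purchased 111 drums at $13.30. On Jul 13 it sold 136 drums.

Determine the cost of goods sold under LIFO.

COGS = $13,562.30

Jul 7, 313 sold [LIFO — newest first]: 74 @ $14.25 + 185 @ $15.80 + 54 @ $16.65 = $4,876.60
Jul 9, 347 sold [LIFO — newest first]: 347 @ $11.75 = $4,077.25
Jul 11, 248 sold [LIFO — newest first]: 175 @ $9.05 + 17 @ $11.75 + 56 @ $16.65 = $2,715.90
Jul 13, 136 sold [LIFO — newest first]: 111 @ $13.30 + 25 @ $16.65 = $1,892.55
Total COGS = $4,876.60 + $4,077.25 + $2,715.90 + $1,892.55 = $13,562.30
Ending inventory: 59 @ $16.65 = $982.35
Check: goods available $14,544.65 = COGS $13,562.30 + ending $982.35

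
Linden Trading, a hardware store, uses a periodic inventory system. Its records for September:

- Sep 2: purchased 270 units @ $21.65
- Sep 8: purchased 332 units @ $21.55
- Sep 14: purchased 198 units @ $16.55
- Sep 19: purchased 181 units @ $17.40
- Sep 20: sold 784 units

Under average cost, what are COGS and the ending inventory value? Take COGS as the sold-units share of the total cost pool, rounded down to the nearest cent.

COGS = $15,525.27; ending inventory = $3,901.13

Sep 20, sell 784: 784/981 × $19,426.40 → $15,525.27
Ending inventory (cost pool remaining) = $3,901.13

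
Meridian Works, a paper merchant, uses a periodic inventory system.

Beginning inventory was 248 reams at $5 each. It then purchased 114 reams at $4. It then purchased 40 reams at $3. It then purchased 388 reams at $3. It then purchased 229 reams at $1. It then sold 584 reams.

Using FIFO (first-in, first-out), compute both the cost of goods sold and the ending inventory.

COGS = $2,362; ending inventory = $847

Sale 1 (584) [FIFO — oldest first]: 248 @ $5 + 114 @ $4 + 40 @ $3 + 182 @ $3 = $2,362
Ending inventory: 206 @ $3 + 229 @ $1 = $847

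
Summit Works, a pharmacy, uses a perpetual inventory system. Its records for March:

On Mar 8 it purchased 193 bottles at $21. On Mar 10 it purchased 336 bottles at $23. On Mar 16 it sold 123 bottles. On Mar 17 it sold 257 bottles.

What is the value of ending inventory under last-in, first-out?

Ending inventory = $3,129

Mar 16, 123 sold [LIFO — newest first]: 123 @ $23 = $2,829
Mar 17, 257 sold [LIFO — newest first]: 213 @ $23 + 44 @ $21 = $5,823
Total COGS = $2,829 + $5,823 = $8,652
Ending inventory: 149 @ $21 = $3,129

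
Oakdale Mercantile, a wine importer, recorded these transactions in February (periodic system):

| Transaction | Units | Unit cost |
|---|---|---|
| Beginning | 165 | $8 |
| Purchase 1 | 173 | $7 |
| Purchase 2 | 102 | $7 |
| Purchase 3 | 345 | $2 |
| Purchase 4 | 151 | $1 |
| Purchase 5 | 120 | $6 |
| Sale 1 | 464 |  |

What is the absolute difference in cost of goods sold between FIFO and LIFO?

FIFO COGS: 165 @ $8 + 173 @ $7 + 102 @ $7 + 24 @ $2 = $3,293
LIFO COGS: 120 @ $6 + 151 @ $1 + 193 @ $2 = $1,257
Difference = |$3,293 − $1,257| = $2,036

$2,036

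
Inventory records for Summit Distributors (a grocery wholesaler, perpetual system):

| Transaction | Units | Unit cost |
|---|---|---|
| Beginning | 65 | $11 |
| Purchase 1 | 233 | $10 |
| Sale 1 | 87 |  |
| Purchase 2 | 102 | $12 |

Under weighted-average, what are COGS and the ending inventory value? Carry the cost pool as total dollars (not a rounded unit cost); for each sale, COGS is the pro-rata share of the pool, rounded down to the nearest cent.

COGS = $888.97; ending inventory = $3,380.03

After Beginning: 65 on hand, pool $715.00 (≈ $11.0000 each)
After Purchase 1: 298 on hand, pool $3,045.00 (≈ $10.2181 each)
Sale 1, sell 87: 87/298 × $3,045.00 → $888.97
After Purchase 2: 313 on hand, pool $3,380.03 (≈ $10.7988 each)
Ending inventory (cost pool remaining) = $3,380.03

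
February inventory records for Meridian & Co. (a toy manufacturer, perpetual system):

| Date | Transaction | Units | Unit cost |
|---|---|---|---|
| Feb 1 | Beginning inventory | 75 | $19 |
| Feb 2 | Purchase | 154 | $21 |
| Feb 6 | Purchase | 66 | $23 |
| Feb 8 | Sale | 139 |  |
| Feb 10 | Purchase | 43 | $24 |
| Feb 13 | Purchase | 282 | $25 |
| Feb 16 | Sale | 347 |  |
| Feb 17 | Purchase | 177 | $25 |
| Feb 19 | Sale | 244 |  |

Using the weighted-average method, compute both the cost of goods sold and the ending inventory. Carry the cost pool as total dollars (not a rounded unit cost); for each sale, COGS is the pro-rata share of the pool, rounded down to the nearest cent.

After Feb 1: 75 on hand, pool $1,425.00 (≈ $19.0000 each)
After Feb 2: 229 on hand, pool $4,659.00 (≈ $20.3450 each)
After Feb 6: 295 on hand, pool $6,177.00 (≈ $20.9390 each)
Feb 8, sell 139: 139/295 × $6,177.00 → $2,910.51
After Feb 10: 199 on hand, pool $4,298.49 (≈ $21.6005 each)
After Feb 13: 481 on hand, pool $11,348.49 (≈ $23.5935 each)
Feb 16, sell 347: 347/481 × $11,348.49 → $8,186.95
After Feb 17: 311 on hand, pool $7,586.54 (≈ $24.3940 each)
Feb 19, sell 244: 244/311 × $7,586.54 → $5,952.14
Total COGS = $2,910.51 + $8,186.95 + $5,952.14 = $17,049.60
Ending inventory (cost pool remaining) = $1,634.40
Check: goods available $18,684.00 = COGS $17,049.60 + ending $1,634.40

COGS = $17,049.60; ending inventory = $1,634.40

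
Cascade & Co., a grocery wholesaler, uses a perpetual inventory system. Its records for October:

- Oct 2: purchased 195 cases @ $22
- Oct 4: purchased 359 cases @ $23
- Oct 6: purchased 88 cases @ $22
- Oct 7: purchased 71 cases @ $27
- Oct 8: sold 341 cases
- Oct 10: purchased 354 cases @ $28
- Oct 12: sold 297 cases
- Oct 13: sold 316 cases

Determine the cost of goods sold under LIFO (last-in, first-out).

COGS = $23,826

Oct 8, 341 sold [LIFO — newest first]: 71 @ $27 + 88 @ $22 + 182 @ $23 = $8,039
Oct 12, 297 sold [LIFO — newest first]: 297 @ $28 = $8,316
Oct 13, 316 sold [LIFO — newest first]: 57 @ $28 + 177 @ $23 + 82 @ $22 = $7,471
Total COGS = $8,039 + $8,316 + $7,471 = $23,826
Ending inventory: 113 @ $22 = $2,486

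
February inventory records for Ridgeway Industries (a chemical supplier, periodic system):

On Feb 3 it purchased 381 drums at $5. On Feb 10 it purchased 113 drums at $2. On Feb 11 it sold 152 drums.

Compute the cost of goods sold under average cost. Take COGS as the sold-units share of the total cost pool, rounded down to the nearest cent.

COGS = $655.69

Feb 11, sell 152: 152/494 × $2,131.00 → $655.69
Ending inventory (cost pool remaining) = $1,475.31
Check: goods available $2,131.00 = COGS $655.69 + ending $1,475.31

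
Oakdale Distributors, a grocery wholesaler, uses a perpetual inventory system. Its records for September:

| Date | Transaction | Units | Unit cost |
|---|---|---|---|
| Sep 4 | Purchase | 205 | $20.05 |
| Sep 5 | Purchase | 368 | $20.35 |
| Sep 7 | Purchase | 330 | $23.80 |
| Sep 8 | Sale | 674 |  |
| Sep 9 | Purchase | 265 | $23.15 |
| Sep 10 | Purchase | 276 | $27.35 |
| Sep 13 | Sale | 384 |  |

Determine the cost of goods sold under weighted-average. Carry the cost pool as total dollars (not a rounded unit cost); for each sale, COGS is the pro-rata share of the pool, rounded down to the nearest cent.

After Sep 4: 205 on hand, pool $4,110.25 (≈ $20.0500 each)
After Sep 5: 573 on hand, pool $11,599.05 (≈ $20.2427 each)
After Sep 7: 903 on hand, pool $19,453.05 (≈ $21.5427 each)
Sep 8, sell 674: 674/903 × $19,453.05 → $14,519.77
After Sep 9: 494 on hand, pool $11,068.03 (≈ $22.4049 each)
After Sep 10: 770 on hand, pool $18,616.63 (≈ $24.1774 each)
Sep 13, sell 384: 384/770 × $18,616.63 → $9,284.13
Total COGS = $14,519.77 + $9,284.13 = $23,803.90
Ending inventory (cost pool remaining) = $9,332.50
Check: goods available $33,136.40 = COGS $23,803.90 + ending $9,332.50

COGS = $23,803.90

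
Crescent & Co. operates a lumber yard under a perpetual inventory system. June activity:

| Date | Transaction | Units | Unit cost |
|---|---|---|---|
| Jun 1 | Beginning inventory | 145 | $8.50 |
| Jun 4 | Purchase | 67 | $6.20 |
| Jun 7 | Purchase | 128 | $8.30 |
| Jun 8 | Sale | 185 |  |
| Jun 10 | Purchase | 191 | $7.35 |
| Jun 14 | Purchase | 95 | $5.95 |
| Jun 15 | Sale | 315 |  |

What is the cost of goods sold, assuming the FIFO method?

COGS = $3,886.30

Jun 8, 185 sold [FIFO — oldest first]: 145 @ $8.50 + 40 @ $6.20 = $1,480.50
Jun 15, 315 sold [FIFO — oldest first]: 27 @ $6.20 + 128 @ $8.30 + 160 @ $7.35 = $2,405.80
Total COGS = $1,480.50 + $2,405.80 = $3,886.30
Ending inventory: 31 @ $7.35 + 95 @ $5.95 = $793.10
Check: goods available $4,679.40 = COGS $3,886.30 + ending $793.10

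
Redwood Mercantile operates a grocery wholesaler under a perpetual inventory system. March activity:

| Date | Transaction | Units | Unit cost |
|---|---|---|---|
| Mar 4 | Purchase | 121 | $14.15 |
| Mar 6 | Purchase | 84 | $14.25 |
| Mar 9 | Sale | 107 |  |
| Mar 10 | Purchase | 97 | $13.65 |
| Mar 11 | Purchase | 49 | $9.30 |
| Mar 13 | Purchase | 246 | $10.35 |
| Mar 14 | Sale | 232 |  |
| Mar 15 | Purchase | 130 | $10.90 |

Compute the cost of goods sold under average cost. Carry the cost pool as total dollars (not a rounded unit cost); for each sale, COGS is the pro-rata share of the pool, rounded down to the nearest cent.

COGS = $4,225.05

After Mar 4: 121 on hand, pool $1,712.15 (≈ $14.1500 each)
After Mar 6: 205 on hand, pool $2,909.15 (≈ $14.1910 each)
Mar 9, sell 107: 107/205 × $2,909.15 → $1,518.43
After Mar 10: 195 on hand, pool $2,714.77 (≈ $13.9219 each)
After Mar 11: 244 on hand, pool $3,170.47 (≈ $12.9937 each)
After Mar 13: 490 on hand, pool $5,716.57 (≈ $11.6665 each)
Mar 14, sell 232: 232/490 × $5,716.57 → $2,706.62
After Mar 15: 388 on hand, pool $4,426.95 (≈ $11.4097 each)
Total COGS = $1,518.43 + $2,706.62 = $4,225.05
Ending inventory (cost pool remaining) = $4,426.95
Check: goods available $8,652.00 = COGS $4,225.05 + ending $4,426.95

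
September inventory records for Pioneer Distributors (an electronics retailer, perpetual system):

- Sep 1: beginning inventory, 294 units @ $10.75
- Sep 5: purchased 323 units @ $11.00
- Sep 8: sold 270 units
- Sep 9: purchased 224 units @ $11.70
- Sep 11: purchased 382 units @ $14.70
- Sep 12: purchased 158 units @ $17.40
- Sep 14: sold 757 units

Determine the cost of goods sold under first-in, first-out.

Sep 8, 270 sold [FIFO — oldest first]: 270 @ $10.75 = $2,902.50
Sep 14, 757 sold [FIFO — oldest first]: 24 @ $10.75 + 323 @ $11.00 + 224 @ $11.70 + 186 @ $14.70 = $9,166.00
Total COGS = $2,902.50 + $9,166.00 = $12,068.50
Ending inventory: 196 @ $14.70 + 158 @ $17.40 = $5,630.40

COGS = $12,068.50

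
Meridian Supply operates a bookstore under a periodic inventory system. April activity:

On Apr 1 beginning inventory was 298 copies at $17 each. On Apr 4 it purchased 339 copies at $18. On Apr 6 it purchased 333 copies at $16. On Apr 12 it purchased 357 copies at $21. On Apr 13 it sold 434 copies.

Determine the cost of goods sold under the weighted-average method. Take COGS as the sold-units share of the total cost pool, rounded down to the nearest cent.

COGS = $7,846.99

Apr 13, sell 434: 434/1327 × $23,993.00 → $7,846.99
Ending inventory (cost pool remaining) = $16,146.01
Check: goods available $23,993.00 = COGS $7,846.99 + ending $16,146.01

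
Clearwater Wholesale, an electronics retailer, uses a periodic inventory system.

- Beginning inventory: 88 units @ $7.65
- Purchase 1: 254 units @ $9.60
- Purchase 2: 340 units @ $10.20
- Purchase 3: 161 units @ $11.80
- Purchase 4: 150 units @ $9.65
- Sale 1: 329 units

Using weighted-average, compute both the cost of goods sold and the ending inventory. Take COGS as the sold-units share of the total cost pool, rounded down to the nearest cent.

COGS = $3,288.97; ending inventory = $6,637.93

Sale 1, sell 329: 329/993 × $9,926.90 → $3,288.97
Ending inventory (cost pool remaining) = $6,637.93
Check: goods available $9,926.90 = COGS $3,288.97 + ending $6,637.93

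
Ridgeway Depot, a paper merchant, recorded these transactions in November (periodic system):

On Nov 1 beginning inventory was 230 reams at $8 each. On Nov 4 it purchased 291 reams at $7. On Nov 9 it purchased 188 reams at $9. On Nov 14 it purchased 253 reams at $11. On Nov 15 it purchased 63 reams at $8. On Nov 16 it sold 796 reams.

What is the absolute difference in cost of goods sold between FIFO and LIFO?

FIFO COGS: 230 @ $8 + 291 @ $7 + 188 @ $9 + 87 @ $11 = $6,526
LIFO COGS: 63 @ $8 + 253 @ $11 + 188 @ $9 + 291 @ $7 + 1 @ $8 = $7,024
Difference = |$6,526 − $7,024| = $498

$498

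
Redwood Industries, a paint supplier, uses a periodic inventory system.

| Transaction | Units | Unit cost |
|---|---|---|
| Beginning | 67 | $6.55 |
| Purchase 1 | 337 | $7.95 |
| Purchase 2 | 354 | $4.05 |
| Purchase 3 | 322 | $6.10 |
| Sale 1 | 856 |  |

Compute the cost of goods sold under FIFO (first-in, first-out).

Sale 1 (856) [FIFO — oldest first]: 67 @ $6.55 + 337 @ $7.95 + 354 @ $4.05 + 98 @ $6.10 = $5,149.50
Ending inventory: 224 @ $6.10 = $1,366.40

COGS = $5,149.50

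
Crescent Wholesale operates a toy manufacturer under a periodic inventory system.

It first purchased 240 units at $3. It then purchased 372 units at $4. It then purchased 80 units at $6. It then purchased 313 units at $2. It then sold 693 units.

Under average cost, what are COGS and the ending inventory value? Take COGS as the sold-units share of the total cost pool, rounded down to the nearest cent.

Sale 1, sell 693: 693/1005 × $3,314.00 → $2,285.17
Ending inventory (cost pool remaining) = $1,028.83

COGS = $2,285.17; ending inventory = $1,028.83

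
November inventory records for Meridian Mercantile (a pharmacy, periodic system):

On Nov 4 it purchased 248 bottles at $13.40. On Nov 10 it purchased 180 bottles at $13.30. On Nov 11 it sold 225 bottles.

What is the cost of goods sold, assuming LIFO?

Nov 11, 225 sold [LIFO — newest first]: 180 @ $13.30 + 45 @ $13.40 = $2,997.00
Ending inventory: 203 @ $13.40 = $2,720.20

COGS = $2,997.00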